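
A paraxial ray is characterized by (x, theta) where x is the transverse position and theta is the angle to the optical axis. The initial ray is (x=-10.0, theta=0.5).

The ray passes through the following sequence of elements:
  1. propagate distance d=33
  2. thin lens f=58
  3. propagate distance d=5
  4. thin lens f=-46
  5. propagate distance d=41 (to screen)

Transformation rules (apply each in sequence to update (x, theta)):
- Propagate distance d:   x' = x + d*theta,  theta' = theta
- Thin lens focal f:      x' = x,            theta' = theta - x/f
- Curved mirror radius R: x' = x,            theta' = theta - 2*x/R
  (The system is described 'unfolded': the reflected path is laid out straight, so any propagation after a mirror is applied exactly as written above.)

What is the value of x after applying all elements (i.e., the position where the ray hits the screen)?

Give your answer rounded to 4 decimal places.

Answer: 31.8671

Derivation:
Initial: x=-10.0000 theta=0.5000
After 1 (propagate distance d=33): x=6.5000 theta=0.5000
After 2 (thin lens f=58): x=6.5000 theta=45/116 (≈0.3879)
After 3 (propagate distance d=5): x=979/116 (≈8.4397) theta=45/116 (≈0.3879)
After 4 (thin lens f=-46): x=979/116 (≈8.4397) theta=3049/5336 (≈0.5714)
After 5 (propagate distance d=41 (to screen)): x=170043/5336 (≈31.8671) theta=3049/5336 (≈0.5714)
Rounded to 4 decimal places: x = 31.8671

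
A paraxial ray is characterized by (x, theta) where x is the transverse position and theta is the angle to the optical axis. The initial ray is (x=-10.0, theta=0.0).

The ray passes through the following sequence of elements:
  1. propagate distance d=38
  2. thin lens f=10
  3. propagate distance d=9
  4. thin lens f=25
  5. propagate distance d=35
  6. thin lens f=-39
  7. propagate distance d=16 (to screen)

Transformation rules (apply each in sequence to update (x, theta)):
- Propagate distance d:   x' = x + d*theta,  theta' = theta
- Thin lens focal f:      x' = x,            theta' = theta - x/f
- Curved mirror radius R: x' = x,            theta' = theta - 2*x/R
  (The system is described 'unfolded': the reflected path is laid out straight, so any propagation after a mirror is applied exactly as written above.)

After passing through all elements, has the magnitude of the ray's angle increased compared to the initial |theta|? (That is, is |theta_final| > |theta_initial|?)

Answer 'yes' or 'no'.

Initial: x=-10.0000 theta=0.0000
After 1 (propagate distance d=38): x=-10.0000 theta=0.0000
After 2 (thin lens f=10): x=-10.0000 theta=1.0000
After 3 (propagate distance d=9): x=-1.0000 theta=1.0000
After 4 (thin lens f=25): x=-1.0000 theta=1.0400
After 5 (propagate distance d=35): x=35.4000 theta=1.0400
After 6 (thin lens f=-39): x=35.4000 theta=633/325 (≈1.9477)
After 7 (propagate distance d=16 (to screen)): x=21633/325 (≈66.5631) theta=633/325 (≈1.9477)
|theta_initial|=0.0000 |theta_final|=633/325 (≈1.9477) -> increased

Answer: yes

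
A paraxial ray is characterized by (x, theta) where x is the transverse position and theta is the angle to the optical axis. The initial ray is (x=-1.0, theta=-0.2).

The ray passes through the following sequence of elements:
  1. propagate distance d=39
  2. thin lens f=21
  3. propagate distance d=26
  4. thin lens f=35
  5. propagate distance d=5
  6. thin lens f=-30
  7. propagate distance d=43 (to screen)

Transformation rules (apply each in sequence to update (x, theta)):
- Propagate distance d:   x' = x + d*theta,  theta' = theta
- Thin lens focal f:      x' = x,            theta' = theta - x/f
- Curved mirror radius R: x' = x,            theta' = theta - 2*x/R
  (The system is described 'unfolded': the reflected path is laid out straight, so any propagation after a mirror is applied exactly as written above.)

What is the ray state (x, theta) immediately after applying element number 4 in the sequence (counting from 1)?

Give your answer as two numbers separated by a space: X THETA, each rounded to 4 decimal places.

Initial: x=-1.0000 theta=-0.2000
After 1 (propagate distance d=39): x=-8.8000 theta=-0.2000
After 2 (thin lens f=21): x=-8.8000 theta=23/105 (≈0.2190)
After 3 (propagate distance d=26): x=-326/105 (≈-3.1048) theta=23/105 (≈0.2190)
After 4 (thin lens f=35): x=-326/105 (≈-3.1048) theta=377/1225 (≈0.3078)
Rounded to 4 decimal places: x = -3.1048, theta = 0.3078

Answer: -3.1048 0.3078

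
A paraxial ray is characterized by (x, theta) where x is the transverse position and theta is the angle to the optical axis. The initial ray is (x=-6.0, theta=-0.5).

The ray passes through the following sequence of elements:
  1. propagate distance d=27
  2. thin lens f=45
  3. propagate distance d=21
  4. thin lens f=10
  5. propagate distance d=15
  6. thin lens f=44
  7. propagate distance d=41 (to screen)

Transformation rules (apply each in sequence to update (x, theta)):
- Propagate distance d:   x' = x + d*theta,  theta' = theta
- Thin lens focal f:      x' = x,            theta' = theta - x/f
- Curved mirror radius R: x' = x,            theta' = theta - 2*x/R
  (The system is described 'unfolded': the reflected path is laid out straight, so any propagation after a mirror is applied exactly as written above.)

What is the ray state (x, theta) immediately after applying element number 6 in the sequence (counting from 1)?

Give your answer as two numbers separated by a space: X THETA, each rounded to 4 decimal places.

Answer: 9.4500 1.8086

Derivation:
Initial: x=-6.0000 theta=-0.5000
After 1 (propagate distance d=27): x=-19.5000 theta=-0.5000
After 2 (thin lens f=45): x=-19.5000 theta=-1/15 (≈-0.0667)
After 3 (propagate distance d=21): x=-20.9000 theta=-1/15 (≈-0.0667)
After 4 (thin lens f=10): x=-20.9000 theta=607/300 (≈2.0233)
After 5 (propagate distance d=15): x=9.4500 theta=607/300 (≈2.0233)
After 6 (thin lens f=44): x=9.4500 theta=23873/13200 (≈1.8086)
Rounded to 4 decimal places: x = 9.4500, theta = 1.8086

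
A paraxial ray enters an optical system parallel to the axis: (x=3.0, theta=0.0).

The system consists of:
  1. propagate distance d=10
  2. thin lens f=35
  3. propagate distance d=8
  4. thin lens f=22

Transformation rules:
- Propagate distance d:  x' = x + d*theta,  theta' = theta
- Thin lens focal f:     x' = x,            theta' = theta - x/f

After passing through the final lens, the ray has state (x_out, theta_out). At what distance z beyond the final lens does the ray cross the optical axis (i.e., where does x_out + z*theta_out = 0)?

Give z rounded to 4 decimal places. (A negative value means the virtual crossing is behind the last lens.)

Initial: x=3.0000 theta=0.0000
After 1 (propagate distance d=10): x=3.0000 theta=0.0000
After 2 (thin lens f=35): x=3.0000 theta=-3/35 (≈-0.0857)
After 3 (propagate distance d=8): x=81/35 (≈2.3143) theta=-3/35 (≈-0.0857)
After 4 (thin lens f=22): x=81/35 (≈2.3143) theta=-21/110 (≈-0.1909)
z_focus = -x_out/theta_out = -(81/35)/(-21/110) = 594/49 ≈ 12.1224
Rounded to 4 decimal places: z = 12.1224

Answer: 12.1224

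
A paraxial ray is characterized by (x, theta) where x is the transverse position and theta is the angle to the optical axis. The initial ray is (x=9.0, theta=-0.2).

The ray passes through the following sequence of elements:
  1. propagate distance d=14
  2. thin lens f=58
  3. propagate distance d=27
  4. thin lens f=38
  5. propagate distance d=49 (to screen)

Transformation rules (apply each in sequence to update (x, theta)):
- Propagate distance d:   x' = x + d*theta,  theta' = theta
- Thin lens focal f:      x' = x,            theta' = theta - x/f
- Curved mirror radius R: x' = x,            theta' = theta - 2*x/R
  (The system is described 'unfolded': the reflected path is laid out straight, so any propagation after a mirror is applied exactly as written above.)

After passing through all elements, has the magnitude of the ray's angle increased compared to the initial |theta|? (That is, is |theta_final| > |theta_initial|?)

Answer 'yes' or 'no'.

Initial: x=9.0000 theta=-0.2000
After 1 (propagate distance d=14): x=6.2000 theta=-0.2000
After 2 (thin lens f=58): x=6.2000 theta=-89/290 (≈-0.3069)
After 3 (propagate distance d=27): x=-121/58 (≈-2.0862) theta=-89/290 (≈-0.3069)
After 4 (thin lens f=38): x=-121/58 (≈-2.0862) theta=-2777/11020 (≈-0.2520)
After 5 (propagate distance d=49 (to screen)): x=-159063/11020 (≈-14.4340) theta=-2777/11020 (≈-0.2520)
|theta_initial|=0.2000 |theta_final|=2777/11020 (≈0.2520) -> increased

Answer: yes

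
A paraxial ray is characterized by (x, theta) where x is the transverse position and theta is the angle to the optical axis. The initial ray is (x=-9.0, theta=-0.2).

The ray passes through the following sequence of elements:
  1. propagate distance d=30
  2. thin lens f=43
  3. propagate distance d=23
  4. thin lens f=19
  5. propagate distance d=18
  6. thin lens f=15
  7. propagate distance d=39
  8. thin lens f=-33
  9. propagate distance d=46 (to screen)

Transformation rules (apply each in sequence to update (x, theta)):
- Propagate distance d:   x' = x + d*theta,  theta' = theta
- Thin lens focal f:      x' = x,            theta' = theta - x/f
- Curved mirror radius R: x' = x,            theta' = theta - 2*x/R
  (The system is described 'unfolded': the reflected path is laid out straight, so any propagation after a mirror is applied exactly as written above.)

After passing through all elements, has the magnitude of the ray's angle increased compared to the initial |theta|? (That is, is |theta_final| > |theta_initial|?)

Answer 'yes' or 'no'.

Initial: x=-9.0000 theta=-0.2000
After 1 (propagate distance d=30): x=-15.0000 theta=-0.2000
After 2 (thin lens f=43): x=-15.0000 theta=32/215 (≈0.1488)
After 3 (propagate distance d=23): x=-2489/215 (≈-11.5767) theta=32/215 (≈0.1488)
After 4 (thin lens f=19): x=-2489/215 (≈-11.5767) theta=163/215 (≈0.7581)
After 5 (propagate distance d=18): x=89/43 (≈2.0698) theta=163/215 (≈0.7581)
After 6 (thin lens f=15): x=89/43 (≈2.0698) theta=80/129 (≈0.6202)
After 7 (propagate distance d=39): x=1129/43 (≈26.2558) theta=80/129 (≈0.6202)
After 8 (thin lens f=-33): x=1129/43 (≈26.2558) theta=2009/1419 (≈1.4158)
After 9 (propagate distance d=46 (to screen)): x=129671/1419 (≈91.3820) theta=2009/1419 (≈1.4158)
|theta_initial|=0.2000 |theta_final|=2009/1419 (≈1.4158) -> increased

Answer: yes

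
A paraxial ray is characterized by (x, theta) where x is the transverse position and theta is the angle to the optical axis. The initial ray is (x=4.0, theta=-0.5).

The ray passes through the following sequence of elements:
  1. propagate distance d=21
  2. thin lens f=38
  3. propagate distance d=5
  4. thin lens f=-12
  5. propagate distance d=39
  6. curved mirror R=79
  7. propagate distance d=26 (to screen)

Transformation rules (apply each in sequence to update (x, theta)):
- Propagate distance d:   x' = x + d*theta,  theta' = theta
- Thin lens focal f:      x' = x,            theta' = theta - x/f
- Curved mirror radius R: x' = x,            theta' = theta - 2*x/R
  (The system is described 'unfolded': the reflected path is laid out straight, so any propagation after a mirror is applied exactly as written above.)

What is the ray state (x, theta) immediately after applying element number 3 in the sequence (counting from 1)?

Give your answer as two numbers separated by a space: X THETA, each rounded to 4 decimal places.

Initial: x=4.0000 theta=-0.5000
After 1 (propagate distance d=21): x=-6.5000 theta=-0.5000
After 2 (thin lens f=38): x=-6.5000 theta=-25/76 (≈-0.3289)
After 3 (propagate distance d=5): x=-619/76 (≈-8.1447) theta=-25/76 (≈-0.3289)
Rounded to 4 decimal places: x = -8.1447, theta = -0.3289

Answer: -8.1447 -0.3289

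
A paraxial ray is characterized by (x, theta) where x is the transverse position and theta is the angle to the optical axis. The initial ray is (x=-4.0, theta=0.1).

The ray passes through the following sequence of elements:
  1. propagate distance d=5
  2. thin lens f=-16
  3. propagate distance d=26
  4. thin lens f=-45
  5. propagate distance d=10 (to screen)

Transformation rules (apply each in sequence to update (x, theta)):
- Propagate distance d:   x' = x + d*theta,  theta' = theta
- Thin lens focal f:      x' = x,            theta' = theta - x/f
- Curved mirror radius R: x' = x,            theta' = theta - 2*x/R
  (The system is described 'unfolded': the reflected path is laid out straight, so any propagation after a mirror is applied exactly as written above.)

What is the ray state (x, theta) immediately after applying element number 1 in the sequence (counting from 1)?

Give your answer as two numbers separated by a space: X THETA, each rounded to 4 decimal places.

Initial: x=-4.0000 theta=0.1000
After 1 (propagate distance d=5): x=-3.5000 theta=0.1000
Rounded to 4 decimal places: x = -3.5000, theta = 0.1000

Answer: -3.5000 0.1000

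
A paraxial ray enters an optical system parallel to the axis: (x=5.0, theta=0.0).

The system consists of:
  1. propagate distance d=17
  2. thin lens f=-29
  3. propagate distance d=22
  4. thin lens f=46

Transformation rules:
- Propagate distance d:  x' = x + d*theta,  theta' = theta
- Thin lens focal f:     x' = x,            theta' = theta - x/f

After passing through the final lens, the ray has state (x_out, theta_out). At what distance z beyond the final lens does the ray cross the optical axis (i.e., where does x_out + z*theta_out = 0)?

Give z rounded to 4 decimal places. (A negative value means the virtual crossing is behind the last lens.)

Answer: 469.2000

Derivation:
Initial: x=5.0000 theta=0.0000
After 1 (propagate distance d=17): x=5.0000 theta=0.0000
After 2 (thin lens f=-29): x=5.0000 theta=5/29 (≈0.1724)
After 3 (propagate distance d=22): x=255/29 (≈8.7931) theta=5/29 (≈0.1724)
After 4 (thin lens f=46): x=255/29 (≈8.7931) theta=-25/1334 (≈-0.0187)
z_focus = -x_out/theta_out = -(255/29)/(-25/1334) = 469.2000
Rounded to 4 decimal places: z = 469.2000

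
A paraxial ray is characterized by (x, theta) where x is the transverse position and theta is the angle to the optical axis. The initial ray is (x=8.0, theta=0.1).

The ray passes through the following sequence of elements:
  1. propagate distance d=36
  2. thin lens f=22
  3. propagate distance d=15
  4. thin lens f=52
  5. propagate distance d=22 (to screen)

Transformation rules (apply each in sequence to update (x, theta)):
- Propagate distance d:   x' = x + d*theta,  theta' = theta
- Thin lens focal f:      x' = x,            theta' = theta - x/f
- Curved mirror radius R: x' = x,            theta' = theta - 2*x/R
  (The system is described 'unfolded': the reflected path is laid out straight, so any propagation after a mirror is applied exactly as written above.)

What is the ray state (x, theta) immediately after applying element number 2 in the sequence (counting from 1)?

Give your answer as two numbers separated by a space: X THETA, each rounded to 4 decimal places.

Answer: 11.6000 -0.4273

Derivation:
Initial: x=8.0000 theta=0.1000
After 1 (propagate distance d=36): x=11.6000 theta=0.1000
After 2 (thin lens f=22): x=11.6000 theta=-47/110 (≈-0.4273)
Rounded to 4 decimal places: x = 11.6000, theta = -0.4273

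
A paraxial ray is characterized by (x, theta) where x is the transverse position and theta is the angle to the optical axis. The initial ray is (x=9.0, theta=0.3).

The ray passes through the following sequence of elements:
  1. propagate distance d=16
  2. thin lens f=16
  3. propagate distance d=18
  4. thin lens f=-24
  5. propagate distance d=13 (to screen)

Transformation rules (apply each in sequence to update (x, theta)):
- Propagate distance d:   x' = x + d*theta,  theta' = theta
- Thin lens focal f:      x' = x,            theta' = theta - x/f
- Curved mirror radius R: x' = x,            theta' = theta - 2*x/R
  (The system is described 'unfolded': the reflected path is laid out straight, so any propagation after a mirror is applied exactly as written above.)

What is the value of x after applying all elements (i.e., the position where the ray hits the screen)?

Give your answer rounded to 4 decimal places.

Answer: -1.6469

Derivation:
Initial: x=9.0000 theta=0.3000
After 1 (propagate distance d=16): x=13.8000 theta=0.3000
After 2 (thin lens f=16): x=13.8000 theta=-0.5625
After 3 (propagate distance d=18): x=3.6750 theta=-0.5625
After 4 (thin lens f=-24): x=3.6750 theta=-131/320 (≈-0.4094)
After 5 (propagate distance d=13 (to screen)): x=-527/320 (≈-1.6469) theta=-131/320 (≈-0.4094)
Rounded to 4 decimal places: x = -1.6469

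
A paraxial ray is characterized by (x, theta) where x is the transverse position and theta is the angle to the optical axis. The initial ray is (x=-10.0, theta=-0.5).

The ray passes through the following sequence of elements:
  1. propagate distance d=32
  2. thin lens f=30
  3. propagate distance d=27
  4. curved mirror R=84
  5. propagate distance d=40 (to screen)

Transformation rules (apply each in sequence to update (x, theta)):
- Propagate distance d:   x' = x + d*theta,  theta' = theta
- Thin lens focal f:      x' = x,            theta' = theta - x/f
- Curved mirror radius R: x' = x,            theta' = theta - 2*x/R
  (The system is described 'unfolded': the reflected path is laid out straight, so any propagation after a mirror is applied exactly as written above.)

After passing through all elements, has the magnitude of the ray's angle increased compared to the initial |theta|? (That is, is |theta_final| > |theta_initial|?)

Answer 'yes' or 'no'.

Answer: yes

Derivation:
Initial: x=-10.0000 theta=-0.5000
After 1 (propagate distance d=32): x=-26.0000 theta=-0.5000
After 2 (thin lens f=30): x=-26.0000 theta=11/30 (≈0.3667)
After 3 (propagate distance d=27): x=-16.1000 theta=11/30 (≈0.3667)
After 4 (curved mirror R=84): x=-16.1000 theta=0.7500
After 5 (propagate distance d=40 (to screen)): x=13.9000 theta=0.7500
|theta_initial|=0.5000 |theta_final|=0.7500 -> increased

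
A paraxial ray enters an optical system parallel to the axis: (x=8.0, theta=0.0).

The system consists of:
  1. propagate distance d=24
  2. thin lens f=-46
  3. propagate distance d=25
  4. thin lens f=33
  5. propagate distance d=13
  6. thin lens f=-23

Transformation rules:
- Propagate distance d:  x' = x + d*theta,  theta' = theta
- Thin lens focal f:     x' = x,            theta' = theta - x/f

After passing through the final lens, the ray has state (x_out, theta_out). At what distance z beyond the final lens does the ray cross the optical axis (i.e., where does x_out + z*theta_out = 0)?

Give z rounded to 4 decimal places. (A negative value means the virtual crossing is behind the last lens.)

Answer: -43.6174

Derivation:
Initial: x=8.0000 theta=0.0000
After 1 (propagate distance d=24): x=8.0000 theta=0.0000
After 2 (thin lens f=-46): x=8.0000 theta=4/23 (≈0.1739)
After 3 (propagate distance d=25): x=284/23 (≈12.3478) theta=4/23 (≈0.1739)
After 4 (thin lens f=33): x=284/23 (≈12.3478) theta=-152/759 (≈-0.2003)
After 5 (propagate distance d=13): x=7396/759 (≈9.7444) theta=-152/759 (≈-0.2003)
After 6 (thin lens f=-23): x=7396/759 (≈9.7444) theta=1300/5819 (≈0.2234)
z_focus = -x_out/theta_out = -(7396/759)/(1300/5819) = -42527/975 ≈ -43.6174
Rounded to 4 decimal places: z = -43.6174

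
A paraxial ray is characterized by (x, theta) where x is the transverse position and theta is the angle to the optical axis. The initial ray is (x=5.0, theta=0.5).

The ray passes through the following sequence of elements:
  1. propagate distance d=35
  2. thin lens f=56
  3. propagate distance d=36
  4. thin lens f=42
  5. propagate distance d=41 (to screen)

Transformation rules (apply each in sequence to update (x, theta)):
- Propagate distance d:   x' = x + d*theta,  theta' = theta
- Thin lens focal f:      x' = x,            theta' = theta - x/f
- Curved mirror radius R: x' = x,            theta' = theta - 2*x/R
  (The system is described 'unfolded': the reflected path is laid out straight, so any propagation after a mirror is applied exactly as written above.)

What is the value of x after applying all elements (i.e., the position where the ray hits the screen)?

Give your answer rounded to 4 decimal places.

Initial: x=5.0000 theta=0.5000
After 1 (propagate distance d=35): x=22.5000 theta=0.5000
After 2 (thin lens f=56): x=22.5000 theta=11/112 (≈0.0982)
After 3 (propagate distance d=36): x=729/28 (≈26.0357) theta=11/112 (≈0.0982)
After 4 (thin lens f=42): x=729/28 (≈26.0357) theta=-409/784 (≈-0.5217)
After 5 (propagate distance d=41 (to screen)): x=3643/784 (≈4.6467) theta=-409/784 (≈-0.5217)
Rounded to 4 decimal places: x = 4.6467

Answer: 4.6467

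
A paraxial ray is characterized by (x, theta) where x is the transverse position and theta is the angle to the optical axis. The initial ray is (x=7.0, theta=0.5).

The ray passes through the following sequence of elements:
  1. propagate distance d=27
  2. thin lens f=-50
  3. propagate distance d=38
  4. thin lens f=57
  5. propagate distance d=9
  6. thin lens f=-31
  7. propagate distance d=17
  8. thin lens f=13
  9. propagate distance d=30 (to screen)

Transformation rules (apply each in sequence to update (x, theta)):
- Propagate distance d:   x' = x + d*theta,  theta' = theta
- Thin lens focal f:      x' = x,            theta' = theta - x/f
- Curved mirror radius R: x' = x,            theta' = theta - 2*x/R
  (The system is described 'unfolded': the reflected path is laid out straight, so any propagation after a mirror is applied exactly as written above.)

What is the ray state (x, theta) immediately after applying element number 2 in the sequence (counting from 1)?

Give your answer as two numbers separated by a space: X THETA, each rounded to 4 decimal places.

Initial: x=7.0000 theta=0.5000
After 1 (propagate distance d=27): x=20.5000 theta=0.5000
After 2 (thin lens f=-50): x=20.5000 theta=0.9100
Rounded to 4 decimal places: x = 20.5000, theta = 0.9100

Answer: 20.5000 0.9100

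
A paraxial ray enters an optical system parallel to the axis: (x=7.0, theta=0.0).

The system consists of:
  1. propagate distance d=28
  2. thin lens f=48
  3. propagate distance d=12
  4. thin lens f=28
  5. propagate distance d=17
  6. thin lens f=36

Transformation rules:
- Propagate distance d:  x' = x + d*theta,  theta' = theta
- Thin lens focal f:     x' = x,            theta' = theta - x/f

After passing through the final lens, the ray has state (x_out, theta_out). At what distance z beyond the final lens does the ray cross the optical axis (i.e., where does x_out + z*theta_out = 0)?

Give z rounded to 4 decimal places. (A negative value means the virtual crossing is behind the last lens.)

Initial: x=7.0000 theta=0.0000
After 1 (propagate distance d=28): x=7.0000 theta=0.0000
After 2 (thin lens f=48): x=7.0000 theta=-7/48 (≈-0.1458)
After 3 (propagate distance d=12): x=5.2500 theta=-7/48 (≈-0.1458)
After 4 (thin lens f=28): x=5.2500 theta=-1/3 (≈-0.3333)
After 5 (propagate distance d=17): x=-5/12 (≈-0.4167) theta=-1/3 (≈-0.3333)
After 6 (thin lens f=36): x=-5/12 (≈-0.4167) theta=-139/432 (≈-0.3218)
z_focus = -x_out/theta_out = -(-5/12)/(-139/432) = -180/139 ≈ -1.2950
Rounded to 4 decimal places: z = -1.2950

Answer: -1.2950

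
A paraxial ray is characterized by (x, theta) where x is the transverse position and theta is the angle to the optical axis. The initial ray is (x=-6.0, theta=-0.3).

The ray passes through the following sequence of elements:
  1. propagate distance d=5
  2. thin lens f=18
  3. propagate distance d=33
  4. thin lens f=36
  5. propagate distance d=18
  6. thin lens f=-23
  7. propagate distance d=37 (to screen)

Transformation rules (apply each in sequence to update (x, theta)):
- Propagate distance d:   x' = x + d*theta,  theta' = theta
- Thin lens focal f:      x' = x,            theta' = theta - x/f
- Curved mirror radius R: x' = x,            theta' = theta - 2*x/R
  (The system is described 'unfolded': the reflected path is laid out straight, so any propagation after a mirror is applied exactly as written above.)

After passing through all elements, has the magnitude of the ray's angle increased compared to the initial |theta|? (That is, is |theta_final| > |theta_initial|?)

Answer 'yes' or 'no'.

Answer: no

Derivation:
Initial: x=-6.0000 theta=-0.3000
After 1 (propagate distance d=5): x=-7.5000 theta=-0.3000
After 2 (thin lens f=18): x=-7.5000 theta=7/60 (≈0.1167)
After 3 (propagate distance d=33): x=-3.6500 theta=7/60 (≈0.1167)
After 4 (thin lens f=36): x=-3.6500 theta=157/720 (≈0.2181)
After 5 (propagate distance d=18): x=0.2750 theta=157/720 (≈0.2181)
After 6 (thin lens f=-23): x=0.2750 theta=3809/16560 (≈0.2300)
After 7 (propagate distance d=37 (to screen)): x=145487/16560 (≈8.7854) theta=3809/16560 (≈0.2300)
|theta_initial|=0.3000 |theta_final|=3809/16560 (≈0.2300) -> not increased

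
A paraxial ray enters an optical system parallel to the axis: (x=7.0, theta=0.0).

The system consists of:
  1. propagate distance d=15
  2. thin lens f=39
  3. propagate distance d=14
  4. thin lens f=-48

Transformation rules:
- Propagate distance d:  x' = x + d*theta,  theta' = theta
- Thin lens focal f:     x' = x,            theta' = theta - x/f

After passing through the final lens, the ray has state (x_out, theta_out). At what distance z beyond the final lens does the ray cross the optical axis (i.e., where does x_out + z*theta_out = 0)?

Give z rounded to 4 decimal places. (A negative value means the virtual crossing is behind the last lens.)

Initial: x=7.0000 theta=0.0000
After 1 (propagate distance d=15): x=7.0000 theta=0.0000
After 2 (thin lens f=39): x=7.0000 theta=-7/39 (≈-0.1795)
After 3 (propagate distance d=14): x=175/39 (≈4.4872) theta=-7/39 (≈-0.1795)
After 4 (thin lens f=-48): x=175/39 (≈4.4872) theta=-161/1872 (≈-0.0860)
z_focus = -x_out/theta_out = -(175/39)/(-161/1872) = 1200/23 ≈ 52.1739
Rounded to 4 decimal places: z = 52.1739

Answer: 52.1739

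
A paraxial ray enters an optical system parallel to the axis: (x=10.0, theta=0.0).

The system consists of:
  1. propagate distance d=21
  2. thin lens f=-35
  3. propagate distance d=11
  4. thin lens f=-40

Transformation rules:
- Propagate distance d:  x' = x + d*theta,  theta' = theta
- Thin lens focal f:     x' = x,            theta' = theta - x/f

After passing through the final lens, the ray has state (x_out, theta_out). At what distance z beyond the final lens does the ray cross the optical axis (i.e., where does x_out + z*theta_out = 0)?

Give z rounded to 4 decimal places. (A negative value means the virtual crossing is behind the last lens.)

Answer: -21.3953

Derivation:
Initial: x=10.0000 theta=0.0000
After 1 (propagate distance d=21): x=10.0000 theta=0.0000
After 2 (thin lens f=-35): x=10.0000 theta=2/7 (≈0.2857)
After 3 (propagate distance d=11): x=92/7 (≈13.1429) theta=2/7 (≈0.2857)
After 4 (thin lens f=-40): x=92/7 (≈13.1429) theta=43/70 (≈0.6143)
z_focus = -x_out/theta_out = -(92/7)/(43/70) = -920/43 ≈ -21.3953
Rounded to 4 decimal places: z = -21.3953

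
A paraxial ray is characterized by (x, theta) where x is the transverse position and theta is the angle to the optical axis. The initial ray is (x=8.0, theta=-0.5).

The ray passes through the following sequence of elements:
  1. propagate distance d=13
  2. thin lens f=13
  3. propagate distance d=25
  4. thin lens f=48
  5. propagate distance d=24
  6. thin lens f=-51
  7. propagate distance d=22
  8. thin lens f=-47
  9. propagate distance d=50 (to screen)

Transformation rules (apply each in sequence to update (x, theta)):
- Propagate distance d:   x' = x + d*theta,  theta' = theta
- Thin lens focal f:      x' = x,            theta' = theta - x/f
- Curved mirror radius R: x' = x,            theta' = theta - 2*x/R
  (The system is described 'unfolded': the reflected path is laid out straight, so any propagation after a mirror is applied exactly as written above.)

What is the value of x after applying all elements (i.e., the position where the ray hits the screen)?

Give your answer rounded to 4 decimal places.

Initial: x=8.0000 theta=-0.5000
After 1 (propagate distance d=13): x=1.5000 theta=-0.5000
After 2 (thin lens f=13): x=1.5000 theta=-8/13 (≈-0.6154)
After 3 (propagate distance d=25): x=-361/26 (≈-13.8846) theta=-8/13 (≈-0.6154)
After 4 (thin lens f=48): x=-361/26 (≈-13.8846) theta=-407/1248 (≈-0.3261)
After 5 (propagate distance d=24): x=-1129/52 (≈-21.7115) theta=-407/1248 (≈-0.3261)
After 6 (thin lens f=-51): x=-1129/52 (≈-21.7115) theta=-409/544 (≈-0.7518)
After 7 (propagate distance d=22): x=-135259/3536 (≈-38.2520) theta=-409/544 (≈-0.7518)
After 8 (thin lens f=-47): x=-135259/3536 (≈-38.2520) theta=-520417/332384 (≈-1.5657)
After 9 (propagate distance d=50 (to screen)): x=-9683799/83096 (≈-116.5375) theta=-520417/332384 (≈-1.5657)
Rounded to 4 decimal places: x = -116.5375

Answer: -116.5375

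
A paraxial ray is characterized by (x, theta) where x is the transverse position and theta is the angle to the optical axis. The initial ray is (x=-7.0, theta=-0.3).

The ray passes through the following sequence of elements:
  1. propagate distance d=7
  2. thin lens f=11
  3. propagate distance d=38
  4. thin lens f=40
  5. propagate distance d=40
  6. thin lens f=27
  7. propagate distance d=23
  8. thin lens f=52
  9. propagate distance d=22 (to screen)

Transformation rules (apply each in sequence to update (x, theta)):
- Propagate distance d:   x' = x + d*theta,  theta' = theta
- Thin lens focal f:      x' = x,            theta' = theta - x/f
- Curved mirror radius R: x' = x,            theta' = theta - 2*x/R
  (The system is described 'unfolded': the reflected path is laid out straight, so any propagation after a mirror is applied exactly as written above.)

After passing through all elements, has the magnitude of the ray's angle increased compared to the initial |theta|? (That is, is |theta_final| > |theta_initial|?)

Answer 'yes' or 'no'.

Initial: x=-7.0000 theta=-0.3000
After 1 (propagate distance d=7): x=-9.1000 theta=-0.3000
After 2 (thin lens f=11): x=-9.1000 theta=29/55 (≈0.5273)
After 3 (propagate distance d=38): x=1203/110 (≈10.9364) theta=29/55 (≈0.5273)
After 4 (thin lens f=40): x=1203/110 (≈10.9364) theta=1117/4400 (≈0.2539)
After 5 (propagate distance d=40): x=232/11 (≈21.0909) theta=1117/4400 (≈0.2539)
After 6 (thin lens f=27): x=232/11 (≈21.0909) theta=-62641/118800 (≈-0.5273)
After 7 (propagate distance d=23): x=1064857/118800 (≈8.9634) theta=-62641/118800 (≈-0.5273)
After 8 (thin lens f=52): x=1064857/118800 (≈8.9634) theta=-4322189/6177600 (≈-0.6997)
After 9 (propagate distance d=22 (to screen)): x=-19857797/3088800 (≈-6.4290) theta=-4322189/6177600 (≈-0.6997)
|theta_initial|=0.3000 |theta_final|=4322189/6177600 (≈0.6997) -> increased

Answer: yes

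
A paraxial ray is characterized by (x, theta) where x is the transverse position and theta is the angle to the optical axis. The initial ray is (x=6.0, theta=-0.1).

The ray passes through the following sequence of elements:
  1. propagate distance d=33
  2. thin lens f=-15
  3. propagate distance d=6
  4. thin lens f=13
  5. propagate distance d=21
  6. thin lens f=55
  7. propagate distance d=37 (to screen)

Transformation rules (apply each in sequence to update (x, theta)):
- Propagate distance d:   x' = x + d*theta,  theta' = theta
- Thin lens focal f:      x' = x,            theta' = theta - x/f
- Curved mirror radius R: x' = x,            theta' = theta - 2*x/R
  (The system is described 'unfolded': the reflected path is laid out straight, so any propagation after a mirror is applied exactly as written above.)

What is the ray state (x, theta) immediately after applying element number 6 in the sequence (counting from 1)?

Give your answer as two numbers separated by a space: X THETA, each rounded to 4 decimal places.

Answer: -0.2769 -0.1596

Derivation:
Initial: x=6.0000 theta=-0.1000
After 1 (propagate distance d=33): x=2.7000 theta=-0.1000
After 2 (thin lens f=-15): x=2.7000 theta=0.0800
After 3 (propagate distance d=6): x=3.1800 theta=0.0800
After 4 (thin lens f=13): x=3.1800 theta=-107/650 (≈-0.1646)
After 5 (propagate distance d=21): x=-18/65 (≈-0.2769) theta=-107/650 (≈-0.1646)
After 6 (thin lens f=55): x=-18/65 (≈-0.2769) theta=-1141/7150 (≈-0.1596)
Rounded to 4 decimal places: x = -0.2769, theta = -0.1596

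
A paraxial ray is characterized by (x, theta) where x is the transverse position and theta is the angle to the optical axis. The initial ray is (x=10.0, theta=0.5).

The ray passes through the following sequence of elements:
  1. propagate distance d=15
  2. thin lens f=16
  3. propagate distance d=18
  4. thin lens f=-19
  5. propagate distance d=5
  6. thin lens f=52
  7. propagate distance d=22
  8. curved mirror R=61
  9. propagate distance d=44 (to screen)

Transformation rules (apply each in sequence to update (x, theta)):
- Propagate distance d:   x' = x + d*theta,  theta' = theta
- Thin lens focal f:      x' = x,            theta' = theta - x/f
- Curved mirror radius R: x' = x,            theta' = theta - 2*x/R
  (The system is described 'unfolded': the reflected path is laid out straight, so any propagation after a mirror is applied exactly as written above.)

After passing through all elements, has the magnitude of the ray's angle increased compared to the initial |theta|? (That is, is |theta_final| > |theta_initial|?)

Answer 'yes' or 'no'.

Initial: x=10.0000 theta=0.5000
After 1 (propagate distance d=15): x=17.5000 theta=0.5000
After 2 (thin lens f=16): x=17.5000 theta=-19/32 (≈-0.5938)
After 3 (propagate distance d=18): x=6.8125 theta=-19/32 (≈-0.5938)
After 4 (thin lens f=-19): x=6.8125 theta=-143/608 (≈-0.2352)
After 5 (propagate distance d=5): x=3427/608 (≈5.6365) theta=-143/608 (≈-0.2352)
After 6 (thin lens f=52): x=3427/608 (≈5.6365) theta=-10863/31616 (≈-0.3436)
After 7 (propagate distance d=22): x=-30391/15808 (≈-1.9225) theta=-10863/31616 (≈-0.3436)
After 8 (curved mirror R=61): x=-30391/15808 (≈-1.9225) theta=-541079/1928576 (≈-0.2806)
After 9 (propagate distance d=44 (to screen)): x=-13757589/964288 (≈-14.2671) theta=-541079/1928576 (≈-0.2806)
|theta_initial|=0.5000 |theta_final|=541079/1928576 (≈0.2806) -> not increased

Answer: no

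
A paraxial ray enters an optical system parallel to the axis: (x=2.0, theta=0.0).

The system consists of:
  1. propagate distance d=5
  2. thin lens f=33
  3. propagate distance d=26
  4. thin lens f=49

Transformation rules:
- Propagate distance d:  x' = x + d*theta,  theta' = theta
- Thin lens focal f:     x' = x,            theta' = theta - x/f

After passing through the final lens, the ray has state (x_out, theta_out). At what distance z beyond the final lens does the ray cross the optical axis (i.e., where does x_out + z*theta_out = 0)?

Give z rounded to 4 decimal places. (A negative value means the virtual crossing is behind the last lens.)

Initial: x=2.0000 theta=0.0000
After 1 (propagate distance d=5): x=2.0000 theta=0.0000
After 2 (thin lens f=33): x=2.0000 theta=-2/33 (≈-0.0606)
After 3 (propagate distance d=26): x=14/33 (≈0.4242) theta=-2/33 (≈-0.0606)
After 4 (thin lens f=49): x=14/33 (≈0.4242) theta=-16/231 (≈-0.0693)
z_focus = -x_out/theta_out = -(14/33)/(-16/231) = 6.1250
Rounded to 4 decimal places: z = 6.1250

Answer: 6.1250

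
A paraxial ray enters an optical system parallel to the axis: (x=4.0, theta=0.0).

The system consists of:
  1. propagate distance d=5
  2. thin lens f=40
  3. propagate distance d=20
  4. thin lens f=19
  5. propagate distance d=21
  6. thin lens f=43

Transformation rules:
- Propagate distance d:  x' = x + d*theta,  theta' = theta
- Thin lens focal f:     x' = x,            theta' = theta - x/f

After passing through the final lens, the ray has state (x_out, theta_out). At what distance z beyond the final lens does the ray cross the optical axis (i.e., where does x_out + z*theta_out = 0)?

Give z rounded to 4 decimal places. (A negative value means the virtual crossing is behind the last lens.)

Initial: x=4.0000 theta=0.0000
After 1 (propagate distance d=5): x=4.0000 theta=0.0000
After 2 (thin lens f=40): x=4.0000 theta=-0.1000
After 3 (propagate distance d=20): x=2.0000 theta=-0.1000
After 4 (thin lens f=19): x=2.0000 theta=-39/190 (≈-0.2053)
After 5 (propagate distance d=21): x=-439/190 (≈-2.3105) theta=-39/190 (≈-0.2053)
After 6 (thin lens f=43): x=-439/190 (≈-2.3105) theta=-619/4085 (≈-0.1515)
z_focus = -x_out/theta_out = -(-439/190)/(-619/4085) = -18877/1238 ≈ -15.2480
Rounded to 4 decimal places: z = -15.2480

Answer: -15.2480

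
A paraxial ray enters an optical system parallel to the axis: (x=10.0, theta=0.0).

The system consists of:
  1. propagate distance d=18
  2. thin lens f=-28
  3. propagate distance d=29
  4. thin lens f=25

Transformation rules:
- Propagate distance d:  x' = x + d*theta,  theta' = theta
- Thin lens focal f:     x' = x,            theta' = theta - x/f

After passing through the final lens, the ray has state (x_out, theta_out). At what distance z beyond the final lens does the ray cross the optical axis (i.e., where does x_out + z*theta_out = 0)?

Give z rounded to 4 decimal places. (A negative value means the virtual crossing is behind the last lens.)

Answer: 44.5313

Derivation:
Initial: x=10.0000 theta=0.0000
After 1 (propagate distance d=18): x=10.0000 theta=0.0000
After 2 (thin lens f=-28): x=10.0000 theta=5/14 (≈0.3571)
After 3 (propagate distance d=29): x=285/14 (≈20.3571) theta=5/14 (≈0.3571)
After 4 (thin lens f=25): x=285/14 (≈20.3571) theta=-16/35 (≈-0.4571)
z_focus = -x_out/theta_out = -(285/14)/(-16/35) = 1425/32 ≈ 44.5313
Rounded to 4 decimal places: z = 44.5313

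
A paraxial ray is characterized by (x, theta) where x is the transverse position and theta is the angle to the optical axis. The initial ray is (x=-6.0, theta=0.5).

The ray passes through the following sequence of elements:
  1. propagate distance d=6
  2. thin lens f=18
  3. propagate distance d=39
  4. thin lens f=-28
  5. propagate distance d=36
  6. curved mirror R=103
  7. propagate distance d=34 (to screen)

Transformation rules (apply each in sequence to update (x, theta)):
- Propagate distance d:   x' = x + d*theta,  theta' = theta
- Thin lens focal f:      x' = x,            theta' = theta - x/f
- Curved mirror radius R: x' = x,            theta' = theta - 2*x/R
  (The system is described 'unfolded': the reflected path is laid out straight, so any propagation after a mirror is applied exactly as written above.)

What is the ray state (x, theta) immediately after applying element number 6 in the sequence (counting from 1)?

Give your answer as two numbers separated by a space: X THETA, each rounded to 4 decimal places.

Initial: x=-6.0000 theta=0.5000
After 1 (propagate distance d=6): x=-3.0000 theta=0.5000
After 2 (thin lens f=18): x=-3.0000 theta=2/3 (≈0.6667)
After 3 (propagate distance d=39): x=23.0000 theta=2/3 (≈0.6667)
After 4 (thin lens f=-28): x=23.0000 theta=125/84 (≈1.4881)
After 5 (propagate distance d=36): x=536/7 (≈76.5714) theta=125/84 (≈1.4881)
After 6 (curved mirror R=103): x=536/7 (≈76.5714) theta=11/8652 (≈0.0013)
Rounded to 4 decimal places: x = 76.5714, theta = 0.0013

Answer: 76.5714 0.0013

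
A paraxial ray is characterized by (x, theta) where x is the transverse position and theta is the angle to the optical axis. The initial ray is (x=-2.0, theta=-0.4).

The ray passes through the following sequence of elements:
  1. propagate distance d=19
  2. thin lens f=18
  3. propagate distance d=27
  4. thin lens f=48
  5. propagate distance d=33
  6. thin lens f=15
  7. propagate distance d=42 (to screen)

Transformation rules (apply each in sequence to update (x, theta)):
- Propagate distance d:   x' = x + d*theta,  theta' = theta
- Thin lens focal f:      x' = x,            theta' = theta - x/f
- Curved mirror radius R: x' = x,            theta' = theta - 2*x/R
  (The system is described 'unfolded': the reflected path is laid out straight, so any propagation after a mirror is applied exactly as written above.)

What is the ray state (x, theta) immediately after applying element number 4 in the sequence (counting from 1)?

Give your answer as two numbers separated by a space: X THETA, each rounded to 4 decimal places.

Initial: x=-2.0000 theta=-0.4000
After 1 (propagate distance d=19): x=-9.6000 theta=-0.4000
After 2 (thin lens f=18): x=-9.6000 theta=2/15 (≈0.1333)
After 3 (propagate distance d=27): x=-6.0000 theta=2/15 (≈0.1333)
After 4 (thin lens f=48): x=-6.0000 theta=31/120 (≈0.2583)
Rounded to 4 decimal places: x = -6.0000, theta = 0.2583

Answer: -6.0000 0.2583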